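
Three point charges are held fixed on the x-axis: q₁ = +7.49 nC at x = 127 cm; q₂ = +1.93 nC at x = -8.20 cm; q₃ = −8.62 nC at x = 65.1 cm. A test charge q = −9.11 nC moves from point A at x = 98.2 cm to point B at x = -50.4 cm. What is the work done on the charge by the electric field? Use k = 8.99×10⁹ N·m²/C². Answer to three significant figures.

-3.65×10⁻⁸ J

The work done by the electric force is W_field = −ΔU = −q(V_B − V_A) = q(V_A − V_B).
At A: distances to the source charges are 0.288 m, 1.06 m, 0.331 m; V_A = Σ kqᵢ/rᵢ = 16.0 V.
At B: distances to the source charges are 1.77 m, 0.422 m, 1.15 m; V_B = Σ kqᵢ/rᵢ = 12.0 V.
ΔV = V_B − V_A = -4.01 V.
W_field = −qΔV = −(-9.11×10⁻⁹ C)(-4.01 V) = -3.65×10⁻⁸ J.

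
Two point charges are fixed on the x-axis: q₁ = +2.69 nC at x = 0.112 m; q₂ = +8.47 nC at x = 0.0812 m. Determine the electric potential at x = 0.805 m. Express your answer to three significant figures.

Electric potential is a scalar, so the contributions from each charge add algebraically: V = Σ kqᵢ/rᵢ.
Distances from the field point to each charge: r₁ = 0.693 m, r₂ = 0.724 m.
V = k[(2.69×10⁻⁹)/(0.693) + (8.47×10⁻⁹)/(0.724)] = 140 V.

140 V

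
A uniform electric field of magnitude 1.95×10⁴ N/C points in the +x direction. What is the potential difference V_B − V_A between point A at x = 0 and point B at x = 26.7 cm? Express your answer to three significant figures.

-5210 V

In a uniform field, potential decreases in the direction of E: V_B − V_A = −E·Δx.
V_B − V_A = −(1.95×10⁴ V/m)(0.267 m) = -5210 V.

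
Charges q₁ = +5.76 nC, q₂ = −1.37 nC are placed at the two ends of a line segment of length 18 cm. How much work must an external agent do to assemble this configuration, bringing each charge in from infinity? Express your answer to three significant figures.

-3.94×10⁻⁷ J

The assembly work is the sum of pairwise potential energies, U = Σ_{i<j} kqᵢqⱼ/rᵢⱼ.
The separation is r = 0.180 m.
U = (-3.94×10⁻⁷) = -3.94×10⁻⁷ J.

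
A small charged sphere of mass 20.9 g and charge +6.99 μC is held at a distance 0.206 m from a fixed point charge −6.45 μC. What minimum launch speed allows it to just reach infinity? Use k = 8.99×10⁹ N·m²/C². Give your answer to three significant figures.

13.7 m/s

To just escape, total mechanical energy must reach zero at infinity: ½mv²_min + U = 0, so ½mv²_min = −U = |kQq|/r.
|U| = |kQq|/r = (8.99×10⁹ N·m²/C²)(6.45×10⁻⁶)(6.99×10⁻⁶)/(0.206) = 1.97 J.
v_min = √(2|U|/m) = √(2·1.97/0.0209) = 13.7 m/s.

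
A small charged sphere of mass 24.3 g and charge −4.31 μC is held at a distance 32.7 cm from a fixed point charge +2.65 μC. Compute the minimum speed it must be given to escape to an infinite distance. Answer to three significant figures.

5.08 m/s

To just escape, total mechanical energy must reach zero at infinity: ½mv²_min + U = 0, so ½mv²_min = −U = |kQq|/r.
|U| = |kQq|/r = (8.99×10⁹ N·m²/C²)(2.65×10⁻⁶)(4.31×10⁻⁶)/(0.327) = 0.314 J.
v_min = √(2|U|/m) = √(2·0.314/0.0243) = 5.08 m/s.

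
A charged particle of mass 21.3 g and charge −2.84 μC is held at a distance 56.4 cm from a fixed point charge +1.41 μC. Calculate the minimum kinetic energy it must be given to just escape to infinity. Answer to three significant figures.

To just escape, total mechanical energy must reach zero at infinity: ½mv²_min + U = 0, so ½mv²_min = −U = |kQq|/r.
|U| = |kQq|/r = (8.99×10⁹ N·m²/C²)(1.41×10⁻⁶)(2.84×10⁻⁶)/(0.564) = 0.0638 J.

0.0638 J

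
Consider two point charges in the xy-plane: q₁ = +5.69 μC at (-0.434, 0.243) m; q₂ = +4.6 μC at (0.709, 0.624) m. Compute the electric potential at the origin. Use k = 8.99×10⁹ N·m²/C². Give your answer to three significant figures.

1.47×10⁵ V

The total potential is the scalar sum of each charge's contribution, V = Σ kqᵢ/rᵢ.
Distances from the field point to each charge: r₁ = 0.497 m, r₂ = 0.944 m.
V = k[(5.69×10⁻⁶)/(0.497) + (4.60×10⁻⁶)/(0.944)] = 1.47×10⁵ V.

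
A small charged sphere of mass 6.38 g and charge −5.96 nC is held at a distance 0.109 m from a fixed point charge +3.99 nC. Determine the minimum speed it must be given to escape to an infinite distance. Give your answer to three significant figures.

To just escape, total mechanical energy must reach zero at infinity: ½mv²_min + U = 0, so ½mv²_min = −U = |kQq|/r.
|U| = |kQq|/r = (8.99×10⁹ N·m²/C²)(3.99×10⁻⁹)(5.96×10⁻⁹)/(0.109) = 1.96×10⁻⁶ J.
v_min = √(2|U|/m) = √(2·1.96×10⁻⁶/6.38×10⁻³) = 0.0248 m/s.

0.0248 m/s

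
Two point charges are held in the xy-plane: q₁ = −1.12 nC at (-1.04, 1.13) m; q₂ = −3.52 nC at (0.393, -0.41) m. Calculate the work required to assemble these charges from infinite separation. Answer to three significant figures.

The assembly work is the sum of pairwise potential energies, U = Σ_{i<j} kqᵢqⱼ/rᵢⱼ.
Pair separations: r₁₂ = 2.10 m.
U = (1.68×10⁻⁸) = 1.68×10⁻⁸ J.

1.68×10⁻⁸ J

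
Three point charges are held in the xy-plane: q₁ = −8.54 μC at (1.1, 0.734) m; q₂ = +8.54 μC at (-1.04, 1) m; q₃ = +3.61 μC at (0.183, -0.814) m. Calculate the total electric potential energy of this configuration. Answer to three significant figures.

-0.331 J

The work to assemble the configuration equals its total potential energy, U = Σ kqᵢqⱼ/rᵢⱼ over all pairs.
Pair separations: r₁₂ = 2.16 m, r₁₃ = 1.80 m, r₂₃ = 2.19 m.
U = (-0.304) + (-0.154) + (0.127) = -0.331 J.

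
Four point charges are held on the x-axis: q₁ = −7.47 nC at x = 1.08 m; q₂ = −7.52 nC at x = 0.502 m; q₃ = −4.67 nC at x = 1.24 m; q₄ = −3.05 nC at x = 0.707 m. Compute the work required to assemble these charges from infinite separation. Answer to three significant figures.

The work to assemble the configuration equals its total potential energy, U = Σ kqᵢqⱼ/rᵢⱼ over all pairs.
Pair separations: r₁₂ = 0.578 m, r₁₃ = 0.160 m, r₁₄ = 0.373 m, r₂₃ = 0.738 m, r₂₄ = 0.205 m, r₃₄ = 0.533 m.
Summing all 6 pair terms gives U = 5.06×10⁻⁶ J.

5.06×10⁻⁶ J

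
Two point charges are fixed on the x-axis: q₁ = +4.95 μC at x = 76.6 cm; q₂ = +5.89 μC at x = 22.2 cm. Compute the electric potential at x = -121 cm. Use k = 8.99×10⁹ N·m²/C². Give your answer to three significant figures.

5.95×10⁴ V

The total potential is the scalar sum of each charge's contribution, V = Σ kqᵢ/rᵢ.
Distances from the field point to each charge: r₁ = 1.98 m, r₂ = 1.43 m.
V = k[(4.95×10⁻⁶)/(1.98) + (5.89×10⁻⁶)/(1.43)] = 5.95×10⁴ V.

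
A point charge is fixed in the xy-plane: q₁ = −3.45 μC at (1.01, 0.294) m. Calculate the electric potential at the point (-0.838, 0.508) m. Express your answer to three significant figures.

The total potential is the scalar sum of each charge's contribution, V = Σ kqᵢ/rᵢ.
Distances from the field point to each charge: r₁ = 1.86 m.
V = k[(-3.45×10⁻⁶)/(1.86)] = -1.67×10⁴ V.

-1.67×10⁴ V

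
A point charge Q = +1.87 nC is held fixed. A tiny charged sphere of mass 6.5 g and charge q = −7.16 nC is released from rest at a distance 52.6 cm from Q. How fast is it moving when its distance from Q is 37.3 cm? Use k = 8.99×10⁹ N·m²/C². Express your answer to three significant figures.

Only the electrostatic force acts, so mechanical energy is conserved: ½mv² = U₁ − U₂ = kQq(1/r₁ − 1/r₂).
U₁ − U₂ = (8.99×10⁹ N·m²/C²)(1.87×10⁻⁹ C)(-7.16×10⁻⁹ C)(1/0.526 − 1/0.373) = 9.39×10⁻⁸ J.
v = √(2·9.39×10⁻⁸/6.50×10⁻³) = 5.37×10⁻³ m/s.

5.37×10⁻³ m/s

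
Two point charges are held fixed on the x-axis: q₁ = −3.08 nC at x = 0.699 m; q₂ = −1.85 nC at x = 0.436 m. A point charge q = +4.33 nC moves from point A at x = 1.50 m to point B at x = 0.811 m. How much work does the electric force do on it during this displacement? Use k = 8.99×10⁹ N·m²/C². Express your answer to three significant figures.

The work done by the electric force is W_field = −ΔU = −q(V_B − V_A) = q(V_A − V_B).
At A: distances to the source charges are 0.801 m, 1.06 m; V_A = Σ kqᵢ/rᵢ = -50.2 V.
At B: distances to the source charges are 0.112 m, 0.375 m; V_B = Σ kqᵢ/rᵢ = -292 V.
ΔV = V_B − V_A = -241 V.
W_field = −qΔV = −(4.33×10⁻⁹ C)(-241 V) = 1.05×10⁻⁶ J.

1.05×10⁻⁶ J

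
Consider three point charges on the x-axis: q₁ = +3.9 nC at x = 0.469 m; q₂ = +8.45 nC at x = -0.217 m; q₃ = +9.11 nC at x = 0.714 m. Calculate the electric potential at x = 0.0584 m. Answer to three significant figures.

Electric potential is a scalar, so the contributions from each charge add algebraically: V = Σ kqᵢ/rᵢ.
Distances from the field point to each charge: r₁ = 0.411 m, r₂ = 0.275 m, r₃ = 0.656 m.
V = k[(3.90×10⁻⁹)/(0.411) + (8.45×10⁻⁹)/(0.275) + (9.11×10⁻⁹)/(0.656)] = 486 V.

486 V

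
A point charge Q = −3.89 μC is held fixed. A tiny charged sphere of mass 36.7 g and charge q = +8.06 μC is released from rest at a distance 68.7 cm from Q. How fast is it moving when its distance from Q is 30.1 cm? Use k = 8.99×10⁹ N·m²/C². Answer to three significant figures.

5.35 m/s

Only the electrostatic force acts, so mechanical energy is conserved: ½mv² = U₁ − U₂ = kQq(1/r₁ − 1/r₂).
U₁ − U₂ = (8.99×10⁹ N·m²/C²)(-3.89×10⁻⁶ C)(8.06×10⁻⁶ C)(1/0.687 − 1/0.301) = 0.526 J.
v = √(2·0.526/0.0367) = 5.35 m/s.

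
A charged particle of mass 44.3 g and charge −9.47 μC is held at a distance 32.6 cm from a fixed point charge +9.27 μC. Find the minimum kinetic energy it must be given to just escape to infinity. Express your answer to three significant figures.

To just escape, total mechanical energy must reach zero at infinity: ½mv²_min + U = 0, so ½mv²_min = −U = |kQq|/r.
|U| = |kQq|/r = (8.99×10⁹ N·m²/C²)(9.27×10⁻⁶)(9.47×10⁻⁶)/(0.326) = 2.42 J.

2.42 J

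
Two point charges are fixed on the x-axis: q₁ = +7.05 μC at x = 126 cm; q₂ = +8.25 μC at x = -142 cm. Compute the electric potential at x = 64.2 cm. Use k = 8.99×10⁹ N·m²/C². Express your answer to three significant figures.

Electric potential is a scalar, so the contributions from each charge add algebraically: V = Σ kqᵢ/rᵢ.
Distances from the field point to each charge: r₁ = 0.618 m, r₂ = 2.06 m.
V = k[(7.05×10⁻⁶)/(0.618) + (8.25×10⁻⁶)/(2.06)] = 1.39×10⁵ V.

1.39×10⁵ V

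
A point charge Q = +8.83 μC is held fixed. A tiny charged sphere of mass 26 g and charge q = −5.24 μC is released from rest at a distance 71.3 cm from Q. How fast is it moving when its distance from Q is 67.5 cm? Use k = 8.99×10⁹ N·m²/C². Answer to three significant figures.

Only the electrostatic force acts, so mechanical energy is conserved: ½mv² = U₁ − U₂ = kQq(1/r₁ − 1/r₂).
U₁ − U₂ = (8.99×10⁹ N·m²/C²)(8.83×10⁻⁶ C)(-5.24×10⁻⁶ C)(1/0.713 − 1/0.675) = 0.0328 J.
v = √(2·0.0328/0.0260) = 1.59 m/s.

1.59 m/s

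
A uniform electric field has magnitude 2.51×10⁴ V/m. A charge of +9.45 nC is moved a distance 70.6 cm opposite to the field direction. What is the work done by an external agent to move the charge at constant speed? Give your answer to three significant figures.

The potential change for a displacement 70.6 cm opposite to the field direction is ΔV = +Ed = 1.77×10⁴ V.
W_ext = qΔV = 1.67×10⁻⁴ J.

1.67×10⁻⁴ J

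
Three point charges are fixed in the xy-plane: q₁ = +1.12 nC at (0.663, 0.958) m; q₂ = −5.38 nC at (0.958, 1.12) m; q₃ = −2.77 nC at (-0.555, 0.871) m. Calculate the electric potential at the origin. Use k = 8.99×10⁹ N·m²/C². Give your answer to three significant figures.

Electric potential is a scalar, so the contributions from each charge add algebraically: V = Σ kqᵢ/rᵢ.
Distances from the field point to each charge: r₁ = 1.17 m, r₂ = 1.47 m, r₃ = 1.03 m.
V = k[(1.12×10⁻⁹)/(1.17) + (-5.38×10⁻⁹)/(1.47) + (-2.77×10⁻⁹)/(1.03)] = -48.3 V.

-48.3 V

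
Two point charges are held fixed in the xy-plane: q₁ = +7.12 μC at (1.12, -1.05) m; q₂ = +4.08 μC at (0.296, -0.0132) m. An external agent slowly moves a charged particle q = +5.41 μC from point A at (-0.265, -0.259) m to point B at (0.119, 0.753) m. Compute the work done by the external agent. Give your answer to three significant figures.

For quasistatic motion the external work equals the change in potential energy: W_ext = qΔV = q(V_B − V_A).
At A: distances to the source charges are 1.59 m, 0.612 m; V_A = Σ kqᵢ/rᵢ = 1.00×10⁵ V.
At B: distances to the source charges are 2.06 m, 0.786 m; V_B = Σ kqᵢ/rᵢ = 7.77×10⁴ V.
ΔV = V_B − V_A = -2.23×10⁴ V.
W_ext = qΔV = (5.41×10⁻⁶ C)(-2.23×10⁴ V) = -0.121 J.

-0.121 J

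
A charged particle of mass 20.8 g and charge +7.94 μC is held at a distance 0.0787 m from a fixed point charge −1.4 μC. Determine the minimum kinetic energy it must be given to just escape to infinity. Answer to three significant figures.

To just escape, total mechanical energy must reach zero at infinity: ½mv²_min + U = 0, so ½mv²_min = −U = |kQq|/r.
|U| = |kQq|/r = (8.99×10⁹ N·m²/C²)(1.40×10⁻⁶)(7.94×10⁻⁶)/(0.0787) = 1.27 J.

1.27 J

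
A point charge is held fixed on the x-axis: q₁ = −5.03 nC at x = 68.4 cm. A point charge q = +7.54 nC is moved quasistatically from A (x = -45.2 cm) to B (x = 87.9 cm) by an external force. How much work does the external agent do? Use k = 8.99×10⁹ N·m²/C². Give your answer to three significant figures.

For quasistatic motion the external work equals the change in potential energy: W_ext = qΔV = q(V_B − V_A).
At A: distance to the source charge is 1.14 m; V_A = kq₁/r = -39.8 V.
At B: distance to the source charge is 0.195 m; V_B = kq₁/r = -232 V.
ΔV = V_B − V_A = -192 V.
W_ext = qΔV = (7.54×10⁻⁹ C)(-192 V) = -1.45×10⁻⁶ J.

-1.45×10⁻⁶ J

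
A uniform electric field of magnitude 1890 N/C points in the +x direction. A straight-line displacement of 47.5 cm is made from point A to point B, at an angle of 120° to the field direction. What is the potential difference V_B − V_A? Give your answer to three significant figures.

Only the component of displacement along E changes the potential: ΔV = −E·d·cosθ.
ΔV = −(1890 V/m)(0.475 m)cos120° = 449 V.

449 V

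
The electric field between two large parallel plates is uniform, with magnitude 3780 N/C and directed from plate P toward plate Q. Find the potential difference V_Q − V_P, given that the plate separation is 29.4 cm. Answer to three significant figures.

-1110 V

In a uniform field, potential decreases in the direction of E: ΔV = −E·d for a displacement d parallel to E.
Going from P to Q is a displacement of 29.4 cm along the field, so V_Q − V_P = −Ed = -1110 V.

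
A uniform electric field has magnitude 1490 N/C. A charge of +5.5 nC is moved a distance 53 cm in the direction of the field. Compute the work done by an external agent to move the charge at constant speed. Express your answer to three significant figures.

-4.34×10⁻⁶ J

The potential change for a displacement 53 cm in the direction of the field is ΔV = −Ed = -790 V.
W_ext = qΔV = -4.34×10⁻⁶ J.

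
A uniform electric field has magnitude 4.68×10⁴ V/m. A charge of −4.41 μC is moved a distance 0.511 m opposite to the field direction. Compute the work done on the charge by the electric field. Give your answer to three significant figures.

0.105 J

The potential change for a displacement 0.511 m opposite to the field direction is ΔV = +Ed = 2.39×10⁴ V.
W_field = −qΔV = 0.105 J.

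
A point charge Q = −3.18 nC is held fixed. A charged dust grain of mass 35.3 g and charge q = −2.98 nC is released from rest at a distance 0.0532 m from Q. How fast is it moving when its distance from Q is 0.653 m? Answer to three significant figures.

Only the electrostatic force acts, so mechanical energy is conserved: ½mv² = U₁ − U₂ = kQq(1/r₁ − 1/r₂).
U₁ − U₂ = (8.99×10⁹ N·m²/C²)(-3.18×10⁻⁹ C)(-2.98×10⁻⁹ C)(1/0.0532 − 1/0.653) = 1.47×10⁻⁶ J.
v = √(2·1.47×10⁻⁶/0.0353) = 9.13×10⁻³ m/s.

9.13×10⁻³ m/s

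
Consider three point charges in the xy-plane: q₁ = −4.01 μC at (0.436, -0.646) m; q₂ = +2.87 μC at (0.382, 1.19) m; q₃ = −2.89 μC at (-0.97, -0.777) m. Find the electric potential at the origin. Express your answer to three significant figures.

-4.65×10⁴ V

The total potential is the scalar sum of each charge's contribution, V = Σ kqᵢ/rᵢ.
Distances from the field point to each charge: r₁ = 0.779 m, r₂ = 1.25 m, r₃ = 1.24 m.
V = k[(-4.01×10⁻⁶)/(0.779) + (2.87×10⁻⁶)/(1.25) + (-2.89×10⁻⁶)/(1.24)] = -4.65×10⁴ V.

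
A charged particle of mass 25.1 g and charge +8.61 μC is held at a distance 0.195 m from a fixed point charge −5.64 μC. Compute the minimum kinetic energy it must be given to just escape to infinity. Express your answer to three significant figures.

To just escape, total mechanical energy must reach zero at infinity: ½mv²_min + U = 0, so ½mv²_min = −U = |kQq|/r.
|U| = |kQq|/r = (8.99×10⁹ N·m²/C²)(5.64×10⁻⁶)(8.61×10⁻⁶)/(0.195) = 2.24 J.

2.24 J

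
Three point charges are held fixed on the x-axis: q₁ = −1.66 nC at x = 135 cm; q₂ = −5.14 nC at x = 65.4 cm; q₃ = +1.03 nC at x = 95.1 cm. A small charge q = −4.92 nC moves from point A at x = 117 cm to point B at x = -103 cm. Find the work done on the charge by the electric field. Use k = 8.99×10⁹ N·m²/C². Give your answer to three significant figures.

4.98×10⁻⁷ J

The work done by the electric force is W_field = −ΔU = −q(V_B − V_A) = q(V_A − V_B).
At A: distances to the source charges are 0.180 m, 0.516 m, 0.219 m; V_A = Σ kqᵢ/rᵢ = -130 V.
At B: distances to the source charges are 2.38 m, 1.68 m, 1.98 m; V_B = Σ kqᵢ/rᵢ = -29.0 V.
ΔV = V_B − V_A = 101 V.
W_field = −qΔV = −(-4.92×10⁻⁹ C)(101 V) = 4.98×10⁻⁷ J.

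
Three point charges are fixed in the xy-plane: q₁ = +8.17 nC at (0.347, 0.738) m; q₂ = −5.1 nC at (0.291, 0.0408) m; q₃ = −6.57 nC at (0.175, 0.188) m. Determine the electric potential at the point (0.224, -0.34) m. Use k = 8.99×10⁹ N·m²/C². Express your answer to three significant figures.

Electric potential is a scalar, so the contributions from each charge add algebraically: V = Σ kqᵢ/rᵢ.
Distances from the field point to each charge: r₁ = 1.08 m, r₂ = 0.387 m, r₃ = 0.530 m.
V = k[(8.17×10⁻⁹)/(1.08) + (-5.10×10⁻⁹)/(0.387) + (-6.57×10⁻⁹)/(0.530)] = -162 V.

-162 V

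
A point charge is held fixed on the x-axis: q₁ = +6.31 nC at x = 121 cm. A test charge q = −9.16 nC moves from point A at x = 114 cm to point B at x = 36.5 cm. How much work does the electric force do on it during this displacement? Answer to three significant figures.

-6.81×10⁻⁶ J

The work done by the electric force is W_field = −ΔU = −q(V_B − V_A) = q(V_A − V_B).
At A: distance to the source charge is 0.0700 m; V_A = kq₁/r = 810 V.
At B: distance to the source charge is 0.845 m; V_B = kq₁/r = 67.1 V.
ΔV = V_B − V_A = -743 V.
W_field = −qΔV = −(-9.16×10⁻⁹ C)(-743 V) = -6.81×10⁻⁶ J.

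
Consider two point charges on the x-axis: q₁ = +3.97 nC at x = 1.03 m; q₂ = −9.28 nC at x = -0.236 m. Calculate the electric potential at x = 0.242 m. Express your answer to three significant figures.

The total potential is the scalar sum of each charge's contribution, V = Σ kqᵢ/rᵢ.
Distances from the field point to each charge: r₁ = 0.788 m, r₂ = 0.478 m.
V = k[(3.97×10⁻⁹)/(0.788) + (-9.28×10⁻⁹)/(0.478)] = -129 V.

-129 V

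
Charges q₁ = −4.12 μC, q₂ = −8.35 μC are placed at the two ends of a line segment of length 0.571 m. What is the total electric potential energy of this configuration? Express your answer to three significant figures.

The assembly work is the sum of pairwise potential energies, U = Σ_{i<j} kqᵢqⱼ/rᵢⱼ.
The separation is r = 0.571 m.
U = (0.542) = 0.542 J.

0.542 J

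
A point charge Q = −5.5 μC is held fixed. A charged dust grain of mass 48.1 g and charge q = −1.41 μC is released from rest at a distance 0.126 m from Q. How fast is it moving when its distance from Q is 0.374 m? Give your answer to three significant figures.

Only the electrostatic force acts, so mechanical energy is conserved: ½mv² = U₁ − U₂ = kQq(1/r₁ − 1/r₂).
U₁ − U₂ = (8.99×10⁹ N·m²/C²)(-5.50×10⁻⁶ C)(-1.41×10⁻⁶ C)(1/0.126 − 1/0.374) = 0.367 J.
v = √(2·0.367/0.0481) = 3.91 m/s.

3.91 m/s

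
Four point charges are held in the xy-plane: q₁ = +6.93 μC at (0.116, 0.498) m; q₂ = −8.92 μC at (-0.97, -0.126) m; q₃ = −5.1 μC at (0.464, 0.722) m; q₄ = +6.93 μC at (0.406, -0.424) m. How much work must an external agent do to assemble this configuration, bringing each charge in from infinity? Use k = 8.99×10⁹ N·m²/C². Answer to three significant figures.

-1.19 J

The work to assemble the configuration equals its total potential energy, U = Σ kqᵢqⱼ/rᵢⱼ over all pairs.
Pair separations: r₁₂ = 1.25 m, r₁₃ = 0.414 m, r₁₄ = 0.967 m, r₂₃ = 1.67 m, r₂₄ = 1.41 m, r₃₄ = 1.15 m.
Summing all 6 pair terms gives U = -1.19 J.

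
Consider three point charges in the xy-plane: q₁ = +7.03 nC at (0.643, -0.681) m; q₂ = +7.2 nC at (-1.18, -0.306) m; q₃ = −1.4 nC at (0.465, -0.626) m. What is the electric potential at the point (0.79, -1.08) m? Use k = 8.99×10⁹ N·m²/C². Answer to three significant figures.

157 V

Electric potential is a scalar, so the contributions from each charge add algebraically: V = Σ kqᵢ/rᵢ.
Distances from the field point to each charge: r₁ = 0.425 m, r₂ = 2.12 m, r₃ = 0.558 m.
V = k[(7.03×10⁻⁹)/(0.425) + (7.20×10⁻⁹)/(2.12) + (-1.40×10⁻⁹)/(0.558)] = 157 V.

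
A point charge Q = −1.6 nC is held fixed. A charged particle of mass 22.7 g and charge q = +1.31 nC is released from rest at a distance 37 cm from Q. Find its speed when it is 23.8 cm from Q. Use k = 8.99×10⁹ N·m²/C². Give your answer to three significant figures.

Only the electrostatic force acts, so mechanical energy is conserved: ½mv² = U₁ − U₂ = kQq(1/r₁ − 1/r₂).
U₁ − U₂ = (8.99×10⁹ N·m²/C²)(-1.60×10⁻⁹ C)(1.31×10⁻⁹ C)(1/0.370 − 1/0.238) = 2.82×10⁻⁸ J.
v = √(2·2.82×10⁻⁸/0.0227) = 1.58×10⁻³ m/s.

1.58×10⁻³ m/s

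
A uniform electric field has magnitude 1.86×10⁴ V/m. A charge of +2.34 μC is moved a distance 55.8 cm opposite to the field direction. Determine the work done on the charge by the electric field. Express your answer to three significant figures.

-0.0243 J

The potential change for a displacement 55.8 cm opposite to the field direction is ΔV = +Ed = 1.04×10⁴ V.
W_field = −qΔV = -0.0243 J.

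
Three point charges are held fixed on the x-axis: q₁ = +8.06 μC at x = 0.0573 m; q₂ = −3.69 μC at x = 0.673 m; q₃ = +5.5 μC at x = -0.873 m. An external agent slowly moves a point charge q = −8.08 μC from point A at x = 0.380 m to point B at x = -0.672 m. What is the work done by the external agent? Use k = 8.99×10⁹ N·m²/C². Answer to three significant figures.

-1.37 J

For quasistatic motion the external work equals the change in potential energy: W_ext = qΔV = q(V_B − V_A).
At A: distances to the source charges are 0.323 m, 0.293 m, 1.25 m; V_A = Σ kqᵢ/rᵢ = 1.51×10⁵ V.
At B: distances to the source charges are 0.729 m, 1.35 m, 0.201 m; V_B = Σ kqᵢ/rᵢ = 3.21×10⁵ V.
ΔV = V_B − V_A = 1.70×10⁵ V.
W_ext = qΔV = (-8.08×10⁻⁶ C)(1.70×10⁵ V) = -1.37 J.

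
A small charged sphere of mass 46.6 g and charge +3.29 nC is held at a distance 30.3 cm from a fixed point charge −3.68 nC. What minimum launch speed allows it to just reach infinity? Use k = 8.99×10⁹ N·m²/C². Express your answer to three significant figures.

3.93×10⁻³ m/s

To just escape, total mechanical energy must reach zero at infinity: ½mv²_min + U = 0, so ½mv²_min = −U = |kQq|/r.
|U| = |kQq|/r = (8.99×10⁹ N·m²/C²)(3.68×10⁻⁹)(3.29×10⁻⁹)/(0.303) = 3.59×10⁻⁷ J.
v_min = √(2|U|/m) = √(2·3.59×10⁻⁷/0.0466) = 3.93×10⁻³ m/s.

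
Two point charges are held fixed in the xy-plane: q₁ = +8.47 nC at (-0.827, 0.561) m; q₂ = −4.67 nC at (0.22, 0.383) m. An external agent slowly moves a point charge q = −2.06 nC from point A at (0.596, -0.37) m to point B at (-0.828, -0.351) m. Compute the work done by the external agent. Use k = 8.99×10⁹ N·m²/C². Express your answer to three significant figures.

-1.15×10⁻⁷ J

For quasistatic motion the external work equals the change in potential energy: W_ext = qΔV = q(V_B − V_A).
At A: distances to the source charges are 1.70 m, 0.842 m; V_A = Σ kqᵢ/rᵢ = -5.10 V.
At B: distances to the source charges are 0.912 m, 1.28 m; V_B = Σ kqᵢ/rᵢ = 50.7 V.
ΔV = V_B − V_A = 55.8 V.
W_ext = qΔV = (-2.06×10⁻⁹ C)(55.8 V) = -1.15×10⁻⁷ J.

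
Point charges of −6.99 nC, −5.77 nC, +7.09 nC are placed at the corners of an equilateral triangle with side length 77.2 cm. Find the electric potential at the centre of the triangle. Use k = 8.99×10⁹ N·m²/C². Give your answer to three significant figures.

Electric potential is a scalar, so the contributions from each charge add algebraically: V = Σ kqᵢ/rᵢ.
The distance from each vertex to the centroid is a/√3 = 0.446 m.
V = k[(-6.99×10⁻⁹)/(0.446) + (-5.77×10⁻⁹)/(0.446) + (7.09×10⁻⁹)/(0.446)] = -114 V.

-114 V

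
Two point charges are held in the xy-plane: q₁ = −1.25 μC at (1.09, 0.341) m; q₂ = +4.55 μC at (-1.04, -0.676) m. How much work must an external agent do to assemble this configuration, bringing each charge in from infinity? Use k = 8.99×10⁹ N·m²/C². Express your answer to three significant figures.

The assembly work is the sum of pairwise potential energies, U = Σ_{i<j} kqᵢqⱼ/rᵢⱼ.
Pair separations: r₁₂ = 2.36 m.
U = (-0.0217) = -0.0217 J.

-0.0217 J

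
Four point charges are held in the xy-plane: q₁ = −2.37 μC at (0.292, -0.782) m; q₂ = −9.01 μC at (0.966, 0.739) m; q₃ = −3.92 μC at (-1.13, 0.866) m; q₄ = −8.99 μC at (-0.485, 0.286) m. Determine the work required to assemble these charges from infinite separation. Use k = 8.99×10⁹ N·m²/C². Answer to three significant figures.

1.29 J

The work to assemble the configuration equals its total potential energy, U = Σ kqᵢqⱼ/rᵢⱼ over all pairs.
Pair separations: r₁₂ = 1.66 m, r₁₃ = 2.18 m, r₁₄ = 1.32 m, r₂₃ = 2.10 m, r₂₄ = 1.52 m, r₃₄ = 0.867 m.
Summing all 6 pair terms gives U = 1.29 J.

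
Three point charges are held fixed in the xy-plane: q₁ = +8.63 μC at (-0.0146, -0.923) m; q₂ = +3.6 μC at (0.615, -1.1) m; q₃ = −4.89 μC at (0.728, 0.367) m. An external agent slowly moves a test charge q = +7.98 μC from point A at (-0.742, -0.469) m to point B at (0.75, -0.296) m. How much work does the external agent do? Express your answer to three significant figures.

For quasistatic motion the external work equals the change in potential energy: W_ext = qΔV = q(V_B − V_A).
At A: distances to the source charges are 0.857 m, 1.50 m, 1.69 m; V_A = Σ kqᵢ/rᵢ = 8.61×10⁴ V.
At B: distances to the source charges are 0.989 m, 0.815 m, 0.663 m; V_B = Σ kqᵢ/rᵢ = 5.19×10⁴ V.
ΔV = V_B − V_A = -3.42×10⁴ V.
W_ext = qΔV = (7.98×10⁻⁶ C)(-3.42×10⁴ V) = -0.273 J.

-0.273 J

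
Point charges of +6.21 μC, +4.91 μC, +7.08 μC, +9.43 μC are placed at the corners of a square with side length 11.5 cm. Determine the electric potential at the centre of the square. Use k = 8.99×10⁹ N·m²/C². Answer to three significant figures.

The total potential is the scalar sum of each charge's contribution, V = Σ kqᵢ/rᵢ.
The distance from each corner to the centre is a√2/2 = 0.0813 m.
V = k[(6.21×10⁻⁶)/(0.0813) + (4.91×10⁻⁶)/(0.0813) + (7.08×10⁻⁶)/(0.0813) + (9.43×10⁻⁶)/(0.0813)] = 3.05×10⁶ V.

3.05×10⁶ V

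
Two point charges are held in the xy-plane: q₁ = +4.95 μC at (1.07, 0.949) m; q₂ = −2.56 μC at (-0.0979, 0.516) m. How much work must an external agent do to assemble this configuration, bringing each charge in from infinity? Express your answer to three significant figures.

The work to assemble the configuration equals its total potential energy, U = Σ kqᵢqⱼ/rᵢⱼ over all pairs.
Pair separations: r₁₂ = 1.25 m.
U = (-0.0915) = -0.0915 J.

-0.0915 J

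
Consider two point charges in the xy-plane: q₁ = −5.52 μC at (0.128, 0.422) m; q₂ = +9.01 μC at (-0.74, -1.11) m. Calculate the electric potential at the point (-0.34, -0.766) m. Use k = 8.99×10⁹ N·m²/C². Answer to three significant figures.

1.15×10⁵ V

Electric potential is a scalar, so the contributions from each charge add algebraically: V = Σ kqᵢ/rᵢ.
Distances from the field point to each charge: r₁ = 1.28 m, r₂ = 0.528 m.
V = k[(-5.52×10⁻⁶)/(1.28) + (9.01×10⁻⁶)/(0.528)] = 1.15×10⁵ V.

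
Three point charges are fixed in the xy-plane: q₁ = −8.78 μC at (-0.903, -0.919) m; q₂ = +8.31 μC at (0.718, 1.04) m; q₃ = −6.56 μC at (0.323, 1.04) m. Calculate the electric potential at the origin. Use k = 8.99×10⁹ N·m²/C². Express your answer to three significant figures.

-5.63×10⁴ V

The total potential is the scalar sum of each charge's contribution, V = Σ kqᵢ/rᵢ.
Distances from the field point to each charge: r₁ = 1.29 m, r₂ = 1.26 m, r₃ = 1.09 m.
V = k[(-8.78×10⁻⁶)/(1.29) + (8.31×10⁻⁶)/(1.26) + (-6.56×10⁻⁶)/(1.09)] = -5.63×10⁴ V.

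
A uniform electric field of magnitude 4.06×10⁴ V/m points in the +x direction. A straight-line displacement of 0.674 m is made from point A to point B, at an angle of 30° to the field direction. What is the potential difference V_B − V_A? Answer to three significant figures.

-2.37×10⁴ V

Only the component of displacement along E changes the potential: ΔV = −E·d·cosθ.
ΔV = −(4.06×10⁴ V/m)(0.674 m)cos30° = -2.37×10⁴ V.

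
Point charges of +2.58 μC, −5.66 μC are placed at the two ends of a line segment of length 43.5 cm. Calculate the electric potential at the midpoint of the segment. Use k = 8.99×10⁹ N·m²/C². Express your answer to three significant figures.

-1.27×10⁵ V

Electric potential is a scalar, so the contributions from each charge add algebraically: V = Σ kqᵢ/rᵢ.
Each charge is 0.217 m from the midpoint.
V = k[(2.58×10⁻⁶)/(0.217) + (-5.66×10⁻⁶)/(0.217)] = -1.27×10⁵ V.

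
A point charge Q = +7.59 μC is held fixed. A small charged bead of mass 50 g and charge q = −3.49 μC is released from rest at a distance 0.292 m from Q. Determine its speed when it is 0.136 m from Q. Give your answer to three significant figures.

Only the electrostatic force acts, so mechanical energy is conserved: ½mv² = U₁ − U₂ = kQq(1/r₁ − 1/r₂).
U₁ − U₂ = (8.99×10⁹ N·m²/C²)(7.59×10⁻⁶ C)(-3.49×10⁻⁶ C)(1/0.292 − 1/0.136) = 0.935 J.
v = √(2·0.935/0.0500) = 6.12 m/s.

6.12 m/s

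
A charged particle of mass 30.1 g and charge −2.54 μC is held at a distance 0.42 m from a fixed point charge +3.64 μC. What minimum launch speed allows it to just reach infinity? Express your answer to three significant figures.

To just escape, total mechanical energy must reach zero at infinity: ½mv²_min + U = 0, so ½mv²_min = −U = |kQq|/r.
|U| = |kQq|/r = (8.99×10⁹ N·m²/C²)(3.64×10⁻⁶)(2.54×10⁻⁶)/(0.420) = 0.198 J.
v_min = √(2|U|/m) = √(2·0.198/0.0301) = 3.63 m/s.

3.63 m/s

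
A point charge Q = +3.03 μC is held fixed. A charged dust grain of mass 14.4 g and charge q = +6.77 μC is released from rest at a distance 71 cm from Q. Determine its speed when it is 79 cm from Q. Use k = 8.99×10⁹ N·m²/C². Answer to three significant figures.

1.91 m/s

Only the electrostatic force acts, so mechanical energy is conserved: ½mv² = U₁ − U₂ = kQq(1/r₁ − 1/r₂).
U₁ − U₂ = (8.99×10⁹ N·m²/C²)(3.03×10⁻⁶ C)(6.77×10⁻⁶ C)(1/0.710 − 1/0.790) = 0.0263 J.
v = √(2·0.0263/0.0144) = 1.91 m/s.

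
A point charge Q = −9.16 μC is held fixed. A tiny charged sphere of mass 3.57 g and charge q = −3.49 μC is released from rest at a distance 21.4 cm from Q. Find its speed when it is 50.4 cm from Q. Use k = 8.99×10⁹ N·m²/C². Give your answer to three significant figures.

20.8 m/s

Only the electrostatic force acts, so mechanical energy is conserved: ½mv² = U₁ − U₂ = kQq(1/r₁ − 1/r₂).
U₁ − U₂ = (8.99×10⁹ N·m²/C²)(-9.16×10⁻⁶ C)(-3.49×10⁻⁶ C)(1/0.214 − 1/0.504) = 0.773 J.
v = √(2·0.773/3.57×10⁻³) = 20.8 m/s.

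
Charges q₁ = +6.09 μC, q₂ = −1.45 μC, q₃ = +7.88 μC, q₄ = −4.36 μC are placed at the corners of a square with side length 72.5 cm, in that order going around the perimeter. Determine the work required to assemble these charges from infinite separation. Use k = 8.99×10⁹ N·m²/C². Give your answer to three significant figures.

The assembly work is the sum of pairwise potential energies, U = Σ_{i<j} kqᵢqⱼ/rᵢⱼ.
The four side pairs have separation 0.725 m and the two diagonal pairs 1.03 m.
Summing all 6 pair terms gives U = -0.530 J.

-0.530 J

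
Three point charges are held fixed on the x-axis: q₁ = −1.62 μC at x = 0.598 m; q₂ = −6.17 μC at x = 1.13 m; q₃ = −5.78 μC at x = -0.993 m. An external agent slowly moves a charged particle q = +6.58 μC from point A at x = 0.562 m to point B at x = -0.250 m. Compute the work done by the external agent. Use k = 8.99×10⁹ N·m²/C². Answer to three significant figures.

2.69 J

For quasistatic motion the external work equals the change in potential energy: W_ext = qΔV = q(V_B − V_A).
At A: distances to the source charges are 0.0360 m, 0.568 m, 1.56 m; V_A = Σ kqᵢ/rᵢ = -5.36×10⁵ V.
At B: distances to the source charges are 0.848 m, 1.38 m, 0.743 m; V_B = Σ kqᵢ/rᵢ = -1.27×10⁵ V.
ΔV = V_B − V_A = 4.08×10⁵ V.
W_ext = qΔV = (6.58×10⁻⁶ C)(4.08×10⁵ V) = 2.69 J.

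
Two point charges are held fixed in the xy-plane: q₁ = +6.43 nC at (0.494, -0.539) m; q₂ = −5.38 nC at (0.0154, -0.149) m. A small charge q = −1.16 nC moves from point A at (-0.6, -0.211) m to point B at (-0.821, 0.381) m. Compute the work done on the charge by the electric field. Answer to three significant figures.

1.71×10⁻⁸ J

The work done by the electric force is W_field = −ΔU = −q(V_B − V_A) = q(V_A − V_B).
At A: distances to the source charges are 1.14 m, 0.619 m; V_A = Σ kqᵢ/rᵢ = -27.6 V.
At B: distances to the source charges are 1.60 m, 0.990 m; V_B = Σ kqᵢ/rᵢ = -12.8 V.
ΔV = V_B − V_A = 14.8 V.
W_field = −qΔV = −(-1.16×10⁻⁹ C)(14.8 V) = 1.71×10⁻⁸ J.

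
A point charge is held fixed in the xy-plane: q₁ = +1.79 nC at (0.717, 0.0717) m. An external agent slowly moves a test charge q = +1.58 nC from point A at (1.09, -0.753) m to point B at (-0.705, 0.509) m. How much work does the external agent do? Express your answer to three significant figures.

-1.10×10⁻⁸ J

For quasistatic motion the external work equals the change in potential energy: W_ext = qΔV = q(V_B − V_A).
At A: distance to the source charge is 0.905 m; V_A = kq₁/r = 17.8 V.
At B: distance to the source charge is 1.49 m; V_B = kq₁/r = 10.8 V.
ΔV = V_B − V_A = -6.96 V.
W_ext = qΔV = (1.58×10⁻⁹ C)(-6.96 V) = -1.10×10⁻⁸ J.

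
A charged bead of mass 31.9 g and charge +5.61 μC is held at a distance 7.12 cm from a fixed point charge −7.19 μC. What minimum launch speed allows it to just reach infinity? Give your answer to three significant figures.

17.9 m/s

To just escape, total mechanical energy must reach zero at infinity: ½mv²_min + U = 0, so ½mv²_min = −U = |kQq|/r.
|U| = |kQq|/r = (8.99×10⁹ N·m²/C²)(7.19×10⁻⁶)(5.61×10⁻⁶)/(0.0712) = 5.09 J.
v_min = √(2|U|/m) = √(2·5.09/0.0319) = 17.9 m/s.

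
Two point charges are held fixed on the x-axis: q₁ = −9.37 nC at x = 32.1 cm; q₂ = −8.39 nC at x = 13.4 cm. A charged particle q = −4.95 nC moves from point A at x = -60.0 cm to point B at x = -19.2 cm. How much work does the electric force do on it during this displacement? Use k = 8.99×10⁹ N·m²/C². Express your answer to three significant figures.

-9.97×10⁻⁷ J

The work done by the electric force is W_field = −ΔU = −q(V_B − V_A) = q(V_A − V_B).
At A: distances to the source charges are 0.921 m, 0.734 m; V_A = Σ kqᵢ/rᵢ = -194 V.
At B: distances to the source charges are 0.513 m, 0.326 m; V_B = Σ kqᵢ/rᵢ = -396 V.
ΔV = V_B − V_A = -201 V.
W_field = −qΔV = −(-4.95×10⁻⁹ C)(-201 V) = -9.97×10⁻⁷ J.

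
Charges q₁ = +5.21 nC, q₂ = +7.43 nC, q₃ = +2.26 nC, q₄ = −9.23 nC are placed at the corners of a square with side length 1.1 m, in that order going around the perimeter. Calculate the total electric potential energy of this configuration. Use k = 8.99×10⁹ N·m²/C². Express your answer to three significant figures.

-4.38×10⁻⁷ J

The assembly work is the sum of pairwise potential energies, U = Σ_{i<j} kqᵢqⱼ/rᵢⱼ.
The four side pairs have separation 1.10 m and the two diagonal pairs 1.56 m.
Summing all 6 pair terms gives U = -4.38×10⁻⁷ J.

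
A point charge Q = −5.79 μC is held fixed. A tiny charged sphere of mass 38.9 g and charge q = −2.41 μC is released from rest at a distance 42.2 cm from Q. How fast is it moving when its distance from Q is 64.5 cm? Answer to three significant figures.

Only the electrostatic force acts, so mechanical energy is conserved: ½mv² = U₁ − U₂ = kQq(1/r₁ − 1/r₂).
U₁ − U₂ = (8.99×10⁹ N·m²/C²)(-5.79×10⁻⁶ C)(-2.41×10⁻⁶ C)(1/0.422 − 1/0.645) = 0.103 J.
v = √(2·0.103/0.0389) = 2.30 m/s.

2.30 m/s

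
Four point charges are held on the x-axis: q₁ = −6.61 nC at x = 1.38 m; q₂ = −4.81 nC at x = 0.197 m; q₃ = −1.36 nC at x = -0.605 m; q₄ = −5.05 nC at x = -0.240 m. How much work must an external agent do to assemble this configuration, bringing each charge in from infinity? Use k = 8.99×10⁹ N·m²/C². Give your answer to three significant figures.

1.21×10⁻⁶ J

The work to assemble the configuration equals its total potential energy, U = Σ kqᵢqⱼ/rᵢⱼ over all pairs.
Pair separations: r₁₂ = 1.18 m, r₁₃ = 1.98 m, r₁₄ = 1.62 m, r₂₃ = 0.802 m, r₂₄ = 0.437 m, r₃₄ = 0.365 m.
Summing all 6 pair terms gives U = 1.21×10⁻⁶ J.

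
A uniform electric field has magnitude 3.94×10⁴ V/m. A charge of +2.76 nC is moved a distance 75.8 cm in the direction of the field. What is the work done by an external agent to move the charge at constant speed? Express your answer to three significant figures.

The potential change for a displacement 75.8 cm in the direction of the field is ΔV = −Ed = -2.99×10⁴ V.
W_ext = qΔV = -8.24×10⁻⁵ J.

-8.24×10⁻⁵ J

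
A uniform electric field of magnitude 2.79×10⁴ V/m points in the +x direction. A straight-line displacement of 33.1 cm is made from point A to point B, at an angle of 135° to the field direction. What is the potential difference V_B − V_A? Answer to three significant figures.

6530 V

Only the component of displacement along E changes the potential: ΔV = −E·d·cosθ.
ΔV = −(2.79×10⁴ V/m)(0.331 m)cos135° = 6530 V.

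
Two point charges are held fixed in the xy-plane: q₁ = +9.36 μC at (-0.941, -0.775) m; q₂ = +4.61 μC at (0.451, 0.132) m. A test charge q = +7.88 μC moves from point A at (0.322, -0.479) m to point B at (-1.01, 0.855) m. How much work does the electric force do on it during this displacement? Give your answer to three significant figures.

The work done by the electric force is W_field = −ΔU = −q(V_B − V_A) = q(V_A − V_B).
At A: distances to the source charges are 1.30 m, 0.624 m; V_A = Σ kqᵢ/rᵢ = 1.31×10⁵ V.
At B: distances to the source charges are 1.63 m, 1.63 m; V_B = Σ kqᵢ/rᵢ = 7.70×10⁴ V.
ΔV = V_B − V_A = -5.42×10⁴ V.
W_field = −qΔV = −(7.88×10⁻⁶ C)(-5.42×10⁴ V) = 0.427 J.

0.427 J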